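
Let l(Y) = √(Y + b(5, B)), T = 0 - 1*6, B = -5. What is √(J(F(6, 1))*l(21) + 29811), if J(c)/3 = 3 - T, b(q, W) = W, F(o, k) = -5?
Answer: √29919 ≈ 172.97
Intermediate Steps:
T = -6 (T = 0 - 6 = -6)
J(c) = 27 (J(c) = 3*(3 - 1*(-6)) = 3*(3 + 6) = 3*9 = 27)
l(Y) = √(-5 + Y) (l(Y) = √(Y - 5) = √(-5 + Y))
√(J(F(6, 1))*l(21) + 29811) = √(27*√(-5 + 21) + 29811) = √(27*√16 + 29811) = √(27*4 + 29811) = √(108 + 29811) = √29919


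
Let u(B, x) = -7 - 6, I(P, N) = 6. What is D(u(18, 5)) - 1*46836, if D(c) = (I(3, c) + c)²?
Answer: -46787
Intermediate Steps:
u(B, x) = -13
D(c) = (6 + c)²
D(u(18, 5)) - 1*46836 = (6 - 13)² - 1*46836 = (-7)² - 46836 = 49 - 46836 = -46787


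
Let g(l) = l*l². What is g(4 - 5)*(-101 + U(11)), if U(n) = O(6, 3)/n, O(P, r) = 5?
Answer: 1106/11 ≈ 100.55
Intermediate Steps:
g(l) = l³
U(n) = 5/n
g(4 - 5)*(-101 + U(11)) = (4 - 5)³*(-101 + 5/11) = (-1)³*(-101 + 5*(1/11)) = -(-101 + 5/11) = -1*(-1106/11) = 1106/11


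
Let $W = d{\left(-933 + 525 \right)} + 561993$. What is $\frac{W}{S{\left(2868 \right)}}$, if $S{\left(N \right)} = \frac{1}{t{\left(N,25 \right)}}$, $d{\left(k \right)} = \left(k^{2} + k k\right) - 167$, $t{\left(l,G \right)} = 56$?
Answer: $50106224$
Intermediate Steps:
$d{\left(k \right)} = -167 + 2 k^{2}$ ($d{\left(k \right)} = \left(k^{2} + k^{2}\right) - 167 = 2 k^{2} - 167 = -167 + 2 k^{2}$)
$S{\left(N \right)} = \frac{1}{56}$
$W = 894754$ ($W = \left(-167 + 2 \left(-933 + 525\right)^{2}\right) + 561993 = \left(-167 + 2 \left(-408\right)^{2}\right) + 561993 = \left(-167 + 2 \cdot 166464\right) + 561993 = \left(-167 + 332928\right) + 561993 = 332761 + 561993 = 894754$)
$\frac{W}{S{\left(2868 \right)}} = 894754 \frac{1}{\frac{1}{56}} = 894754 \cdot 56 = 50106224$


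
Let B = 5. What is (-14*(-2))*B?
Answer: 140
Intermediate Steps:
(-14*(-2))*B = -14*(-2)*5 = 28*5 = 140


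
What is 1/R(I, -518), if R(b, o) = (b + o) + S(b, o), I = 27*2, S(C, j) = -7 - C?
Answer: -1/525 ≈ -0.0019048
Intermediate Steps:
I = 54
R(b, o) = -7 + o (R(b, o) = (b + o) + (-7 - b) = -7 + o)
1/R(I, -518) = 1/(-7 - 518) = 1/(-525) = -1/525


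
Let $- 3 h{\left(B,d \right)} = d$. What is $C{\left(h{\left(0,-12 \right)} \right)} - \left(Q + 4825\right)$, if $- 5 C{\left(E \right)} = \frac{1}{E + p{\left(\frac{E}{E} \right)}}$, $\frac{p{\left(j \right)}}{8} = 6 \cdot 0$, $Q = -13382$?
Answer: $\frac{171139}{20} \approx 8557.0$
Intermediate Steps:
$h{\left(B,d \right)} = - \frac{d}{3}$
$p{\left(j \right)} = 0$ ($p{\left(j \right)} = 8 \cdot 6 \cdot 0 = 8 \cdot 0 = 0$)
$C{\left(E \right)} = - \frac{1}{5 E}$ ($C{\left(E \right)} = - \frac{1}{5 \left(E + 0\right)} = - \frac{1}{5 E}$)
$C{\left(h{\left(0,-12 \right)} \right)} - \left(Q + 4825\right) = - \frac{1}{5 \left(\left(- \frac{1}{3}\right) \left(-12\right)\right)} - \left(-13382 + 4825\right) = - \frac{1}{5 \cdot 4} - -8557 = \left(- \frac{1}{5}\right) \frac{1}{4} + 8557 = - \frac{1}{20} + 8557 = \frac{171139}{20}$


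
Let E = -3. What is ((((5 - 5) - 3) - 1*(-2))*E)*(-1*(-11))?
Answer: 33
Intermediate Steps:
((((5 - 5) - 3) - 1*(-2))*E)*(-1*(-11)) = ((((5 - 5) - 3) - 1*(-2))*(-3))*(-1*(-11)) = (((0 - 3) + 2)*(-3))*11 = ((-3 + 2)*(-3))*11 = -1*(-3)*11 = 3*11 = 33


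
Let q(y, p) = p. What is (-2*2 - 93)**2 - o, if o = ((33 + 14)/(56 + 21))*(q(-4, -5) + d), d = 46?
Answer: 722566/77 ≈ 9384.0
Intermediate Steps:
o = 1927/77 (o = ((33 + 14)/(56 + 21))*(-5 + 46) = (47/77)*41 = 1927/77 ≈ 25.026)
(-2*2 - 93)**2 - o = (-2*2 - 93)**2 - 1*1927/77 = (-4 - 93)**2 - 1927/77 = (-97)**2 - 1927/77 = 9409 - 1927/77 = 722566/77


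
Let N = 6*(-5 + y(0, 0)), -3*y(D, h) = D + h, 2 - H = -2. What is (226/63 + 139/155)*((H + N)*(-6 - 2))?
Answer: 9107696/9765 ≈ 932.69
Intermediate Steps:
H = 4 (H = 2 - 1*(-2) = 2 + 2 = 4)
y(D, h) = -D/3 - h/3 (y(D, h) = -(D + h)/3 = -D/3 - h/3)
N = -30 (N = 6*(-5 + (-⅓*0 - ⅓*0)) = 6*(-5 + (0 + 0)) = 6*(-5 + 0) = 6*(-5) = -30)
(226/63 + 139/155)*((H + N)*(-6 - 2)) = (226/63 + 139/155)*((4 - 30)*(-6 - 2)) = (226*(1/63) + 139*(1/155))*(-26*(-8)) = (226/63 + 139/155)*208 = (43787/9765)*208 = 9107696/9765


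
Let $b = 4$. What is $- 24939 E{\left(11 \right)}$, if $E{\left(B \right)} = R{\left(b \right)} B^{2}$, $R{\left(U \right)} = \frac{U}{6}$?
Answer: $-2011746$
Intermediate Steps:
$R{\left(U \right)} = \frac{U}{6}$ ($R{\left(U \right)} = U \frac{1}{6} = \frac{U}{6}$)
$E{\left(B \right)} = \frac{2 B^{2}}{3}$ ($E{\left(B \right)} = \frac{1}{6} \cdot 4 B^{2} = \frac{2 B^{2}}{3}$)
$- 24939 E{\left(11 \right)} = - 24939 \frac{2 \cdot 11^{2}}{3} = - 24939 \cdot \frac{2}{3} \cdot 121 = \left(-24939\right) \frac{242}{3} = -2011746$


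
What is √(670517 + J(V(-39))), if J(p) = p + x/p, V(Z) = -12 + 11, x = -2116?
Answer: 2*√168158 ≈ 820.14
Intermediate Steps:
V(Z) = -1
J(p) = p - 2116/p
√(670517 + J(V(-39))) = √(670517 + (-1 - 2116/(-1))) = √(670517 + (-1 - 2116*(-1))) = √(670517 + (-1 + 2116)) = √(670517 + 2115) = √672632 = 2*√168158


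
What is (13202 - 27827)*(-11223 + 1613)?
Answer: 140546250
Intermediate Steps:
(13202 - 27827)*(-11223 + 1613) = -14625*(-9610) = 140546250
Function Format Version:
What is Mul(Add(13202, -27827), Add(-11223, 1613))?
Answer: 140546250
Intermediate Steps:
Mul(Add(13202, -27827), Add(-11223, 1613)) = Mul(-14625, -9610) = 140546250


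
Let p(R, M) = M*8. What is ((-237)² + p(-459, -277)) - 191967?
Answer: -138014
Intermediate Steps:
p(R, M) = 8*M
((-237)² + p(-459, -277)) - 191967 = ((-237)² + 8*(-277)) - 191967 = (56169 - 2216) - 191967 = 53953 - 191967 = -138014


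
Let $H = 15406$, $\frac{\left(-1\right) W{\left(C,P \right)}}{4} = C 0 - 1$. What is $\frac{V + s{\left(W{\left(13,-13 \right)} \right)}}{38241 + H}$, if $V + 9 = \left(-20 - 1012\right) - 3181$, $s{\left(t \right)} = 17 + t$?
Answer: $- \frac{4201}{53647} \approx -0.078308$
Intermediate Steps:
$W{\left(C,P \right)} = 4$ ($W{\left(C,P \right)} = - 4 \left(C 0 - 1\right) = - 4 \left(0 - 1\right) = \left(-4\right) \left(-1\right) = 4$)
$V = -4222$ ($V = -9 - 4213 = -4222$)
$\frac{V + s{\left(W{\left(13,-13 \right)} \right)}}{38241 + H} = \frac{-4222 + \left(17 + 4\right)}{38241 + 15406} = \frac{-4222 + 21}{53647} = \left(-4201\right) \frac{1}{53647} = - \frac{4201}{53647}$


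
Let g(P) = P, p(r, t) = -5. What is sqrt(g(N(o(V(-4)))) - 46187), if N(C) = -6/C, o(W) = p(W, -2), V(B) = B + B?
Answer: I*sqrt(1154645)/5 ≈ 214.91*I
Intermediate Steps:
V(B) = 2*B
o(W) = -5
sqrt(g(N(o(V(-4)))) - 46187) = sqrt(-6/(-5) - 46187) = sqrt(-6*(-1/5) - 46187) = sqrt(6/5 - 46187) = sqrt(-230929/5) = I*sqrt(1154645)/5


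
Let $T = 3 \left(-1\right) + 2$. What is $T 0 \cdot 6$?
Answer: $0$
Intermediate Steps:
$T = -1$ ($T = -3 + 2 = -1$)
$T 0 \cdot 6 = \left(-1\right) 0 \cdot 6 = 0 \cdot 6 = 0$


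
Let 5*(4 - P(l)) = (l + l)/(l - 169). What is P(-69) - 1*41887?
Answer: -24920454/595 ≈ -41883.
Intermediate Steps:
P(l) = 4 - 2*l/(5*(-169 + l)) (P(l) = 4 - (l + l)/(5*(l - 169)) = 4 - 2*l/(5*(-169 + l)))
P(-69) - 1*41887 = 2*(-1690 + 9*(-69))/(5*(-169 - 69)) - 1*41887 = (⅖)*(-1690 - 621)/(-238) - 41887 = (⅖)*(-1/238)*(-2311) - 41887 = 2311/595 - 41887 = -24920454/595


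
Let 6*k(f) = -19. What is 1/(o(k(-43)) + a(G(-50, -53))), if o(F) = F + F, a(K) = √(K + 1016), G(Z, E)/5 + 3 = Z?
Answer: 57/6398 + 9*√751/6398 ≈ 0.047458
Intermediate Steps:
G(Z, E) = -15 + 5*Z
k(f) = -19/6 (k(f) = (⅙)*(-19) = -19/6)
a(K) = √(1016 + K)
o(F) = 2*F
1/(o(k(-43)) + a(G(-50, -53))) = 1/(2*(-19/6) + √(1016 + (-15 + 5*(-50)))) = 1/(-19/3 + √(1016 + (-15 - 250))) = 1/(-19/3 + √(1016 - 265)) = 1/(-19/3 + √751)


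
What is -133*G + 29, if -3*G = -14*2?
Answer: -3637/3 ≈ -1212.3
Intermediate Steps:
G = 28/3 (G = -(-14)*2/3 = -⅓*(-28) = 28/3 ≈ 9.3333)
-133*G + 29 = -133*28/3 + 29 = -3724/3 + 29 = -3637/3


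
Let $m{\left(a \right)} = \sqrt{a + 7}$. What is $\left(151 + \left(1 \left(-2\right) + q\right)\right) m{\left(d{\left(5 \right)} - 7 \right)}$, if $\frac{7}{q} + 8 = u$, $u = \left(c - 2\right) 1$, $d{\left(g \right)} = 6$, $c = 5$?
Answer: $\frac{738 \sqrt{6}}{5} \approx 361.54$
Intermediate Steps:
$u = 3$ ($u = \left(5 - 2\right) 1 = 3 \cdot 1 = 3$)
$m{\left(a \right)} = \sqrt{7 + a}$
$q = - \frac{7}{5}$ ($q = \frac{7}{-8 + 3} = \frac{7}{-5} = 7 \left(- \frac{1}{5}\right) = - \frac{7}{5} \approx -1.4$)
$\left(151 + \left(1 \left(-2\right) + q\right)\right) m{\left(d{\left(5 \right)} - 7 \right)} = \left(151 + \left(1 \left(-2\right) - \frac{7}{5}\right)\right) \sqrt{7 + \left(6 - 7\right)} = \left(151 - \frac{17}{5}\right) \sqrt{7 + \left(6 - 7\right)} = \left(151 - \frac{17}{5}\right) \sqrt{7 - 1} = \frac{738 \sqrt{6}}{5}$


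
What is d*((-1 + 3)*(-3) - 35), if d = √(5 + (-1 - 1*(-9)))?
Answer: -41*√13 ≈ -147.83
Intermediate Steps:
d = √13 (d = √(5 + (-1 + 9)) = √(5 + 8) = √13 ≈ 3.6056)
d*((-1 + 3)*(-3) - 35) = √13*((-1 + 3)*(-3) - 35) = √13*(2*(-3) - 35) = √13*(-6 - 35) = √13*(-41) = -41*√13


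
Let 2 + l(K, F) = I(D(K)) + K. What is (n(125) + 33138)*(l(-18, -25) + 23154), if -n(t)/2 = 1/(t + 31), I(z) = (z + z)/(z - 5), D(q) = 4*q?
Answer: 2302328531753/3003 ≈ 7.6668e+8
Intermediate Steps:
I(z) = 2*z/(-5 + z) (I(z) = (2*z)/(-5 + z) = 2*z/(-5 + z))
l(K, F) = -2 + K + 8*K/(-5 + 4*K) (l(K, F) = -2 + (2*(4*K)/(-5 + 4*K) + K) = -2 + (8*K/(-5 + 4*K) + K) = -2 + (K + 8*K/(-5 + 4*K)) = -2 + K + 8*K/(-5 + 4*K))
n(t) = -2/(31 + t) (n(t) = -2/(t + 31) = -2/(31 + t))
(n(125) + 33138)*(l(-18, -25) + 23154) = (-2/(31 + 125) + 33138)*((10 - 5*(-18) + 4*(-18)²)/(-5 + 4*(-18)) + 23154) = (-2/156 + 33138)*((10 + 90 + 4*324)/(-5 - 72) + 23154) = (-2*1/156 + 33138)*((10 + 90 + 1296)/(-77) + 23154) = (-1/78 + 33138)*(-1/77*1396 + 23154) = 2584763*(-1396/77 + 23154)/78 = (2584763/78)*(1781462/77) = 2302328531753/3003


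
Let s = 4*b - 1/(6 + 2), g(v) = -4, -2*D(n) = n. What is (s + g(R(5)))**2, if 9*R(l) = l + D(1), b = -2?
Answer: 9409/64 ≈ 147.02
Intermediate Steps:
D(n) = -n/2
R(l) = -1/18 + l/9 (R(l) = (l - 1/2*1)/9 = (l - 1/2)/9 = (-1/2 + l)/9 = -1/18 + l/9)
s = -65/8 (s = 4*(-2) - 1/(6 + 2) = -8 - 1/8 = -65/8 ≈ -8.1250)
(s + g(R(5)))**2 = (-65/8 - 4)**2 = (-97/8)**2 = 9409/64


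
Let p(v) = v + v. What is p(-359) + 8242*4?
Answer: 32250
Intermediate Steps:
p(v) = 2*v
p(-359) + 8242*4 = 2*(-359) + 8242*4 = -718 + 32968 = 32250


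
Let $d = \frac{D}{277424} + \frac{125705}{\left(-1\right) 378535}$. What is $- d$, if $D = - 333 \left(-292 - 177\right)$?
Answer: $- \frac{692710765}{3000419824} \approx -0.23087$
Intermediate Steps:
$D = 156177$ ($D = \left(-333\right) \left(-469\right) = 156177$)
$d = \frac{692710765}{3000419824}$ ($d = \frac{156177}{277424} + \frac{125705}{\left(-1\right) 378535} = 156177 \cdot \frac{1}{277424} + \frac{125705}{-378535} = \frac{22311}{39632} + 125705 \left(- \frac{1}{378535}\right) = \frac{22311}{39632} - \frac{25141}{75707} = \frac{692710765}{3000419824} \approx 0.23087$)
$- d = \left(-1\right) \frac{692710765}{3000419824} = - \frac{692710765}{3000419824}$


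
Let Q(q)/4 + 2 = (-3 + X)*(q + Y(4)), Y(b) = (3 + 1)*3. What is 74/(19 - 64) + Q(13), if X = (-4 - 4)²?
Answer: 274066/45 ≈ 6090.4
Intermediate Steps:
Y(b) = 12 (Y(b) = 4*3 = 12)
X = 64 (X = (-8)² = 64)
Q(q) = 2920 + 244*q (Q(q) = -8 + 4*((-3 + 64)*(q + 12)) = -8 + 4*(61*(12 + q)) = -8 + 4*(732 + 61*q) = -8 + (2928 + 244*q) = 2920 + 244*q)
74/(19 - 64) + Q(13) = 74/(19 - 64) + (2920 + 244*13) = 74/(-45) + (2920 + 3172) = -1/45*74 + 6092 = -74/45 + 6092 = 274066/45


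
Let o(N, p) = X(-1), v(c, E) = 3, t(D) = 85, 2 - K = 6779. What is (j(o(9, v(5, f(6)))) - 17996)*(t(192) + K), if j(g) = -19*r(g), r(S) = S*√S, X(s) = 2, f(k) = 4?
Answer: 120429232 + 254296*√2 ≈ 1.2079e+8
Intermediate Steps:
K = -6777 (K = 2 - 1*6779 = 2 - 6779 = -6777)
o(N, p) = 2
r(S) = S^(3/2)
j(g) = -19*g^(3/2)
(j(o(9, v(5, f(6)))) - 17996)*(t(192) + K) = (-38*√2 - 17996)*(85 - 6777) = (-38*√2 - 17996)*(-6692) = (-17996 - 38*√2)*(-6692) = 120429232 + 254296*√2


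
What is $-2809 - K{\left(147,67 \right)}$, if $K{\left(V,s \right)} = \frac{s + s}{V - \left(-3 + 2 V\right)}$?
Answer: $- \frac{202181}{72} \approx -2808.1$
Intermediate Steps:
$K{\left(V,s \right)} = \frac{2 s}{3 - V}$
$-2809 - K{\left(147,67 \right)} = -2809 - \left(-2\right) 67 \frac{1}{-3 + 147} = -2809 - \left(-2\right) 67 \cdot \frac{1}{144} = -2809 - - \frac{67}{72} = -2809 + \frac{67}{72} = - \frac{202181}{72}$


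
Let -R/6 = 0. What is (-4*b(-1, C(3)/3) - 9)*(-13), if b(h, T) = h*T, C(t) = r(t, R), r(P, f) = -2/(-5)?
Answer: 1651/15 ≈ 110.07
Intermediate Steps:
R = 0 (R = -6*0 = 0)
r(P, f) = ⅖ (r(P, f) = -2*(-⅕) = ⅖)
C(t) = ⅖
b(h, T) = T*h
(-4*b(-1, C(3)/3) - 9)*(-13) = (-4*(⅖)/3*(-1) - 9)*(-13) = (-4*(⅖)*(⅓)*(-1) - 9)*(-13) = (-8*(-1)/15 - 9)*(-13) = (-4*(-2/15) - 9)*(-13) = (8/15 - 9)*(-13) = -127/15*(-13) = 1651/15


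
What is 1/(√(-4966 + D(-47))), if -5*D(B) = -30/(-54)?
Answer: -3*I*√44695/44695 ≈ -0.01419*I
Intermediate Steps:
D(B) = -⅑ (D(B) = -(-6)/(-54) = -(-6)*(-1)/54 = -⅕*5/9 = -⅑)
1/(√(-4966 + D(-47))) = 1/(√(-4966 - ⅑)) = 1/(√(-44695/9)) = 1/(I*√44695/3) = -3*I*√44695/44695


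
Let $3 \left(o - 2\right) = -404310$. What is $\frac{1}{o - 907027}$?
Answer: $- \frac{1}{1041795} \approx -9.5988 \cdot 10^{-7}$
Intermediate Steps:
$o = -134768$ ($o = 2 + \frac{1}{3} \left(-404310\right) = 2 - 134770 = -134768$)
$\frac{1}{o - 907027} = \frac{1}{-134768 - 907027} = \frac{1}{-1041795} = - \frac{1}{1041795}$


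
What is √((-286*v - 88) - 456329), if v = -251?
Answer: I*√384631 ≈ 620.19*I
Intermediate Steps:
√((-286*v - 88) - 456329) = √((-286*(-251) - 88) - 456329) = √((71786 - 88) - 456329) = √(71698 - 456329) = √(-384631) = I*√384631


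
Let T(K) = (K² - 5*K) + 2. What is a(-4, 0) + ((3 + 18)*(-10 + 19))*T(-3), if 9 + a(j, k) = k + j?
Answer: 4901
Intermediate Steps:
a(j, k) = -9 + j + k (a(j, k) = -9 + (k + j) = -9 + (j + k) = -9 + j + k)
T(K) = 2 + K² - 5*K
a(-4, 0) + ((3 + 18)*(-10 + 19))*T(-3) = (-9 - 4 + 0) + ((3 + 18)*(-10 + 19))*(2 + (-3)² - 5*(-3)) = -13 + (21*9)*(2 + 9 + 15) = -13 + 189*26 = -13 + 4914 = 4901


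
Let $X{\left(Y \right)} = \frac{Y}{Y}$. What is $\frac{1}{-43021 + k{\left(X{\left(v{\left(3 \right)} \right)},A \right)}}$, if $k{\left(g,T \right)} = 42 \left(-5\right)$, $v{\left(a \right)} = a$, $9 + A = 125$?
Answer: $- \frac{1}{43231} \approx -2.3132 \cdot 10^{-5}$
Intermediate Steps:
$A = 116$ ($A = -9 + 125 = 116$)
$X{\left(Y \right)} = 1$
$k{\left(g,T \right)} = -210$
$\frac{1}{-43021 + k{\left(X{\left(v{\left(3 \right)} \right)},A \right)}} = \frac{1}{-43021 - 210} = \frac{1}{-43231} = - \frac{1}{43231}$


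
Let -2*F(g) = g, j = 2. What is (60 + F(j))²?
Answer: 3481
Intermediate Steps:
F(g) = -g/2
(60 + F(j))² = (60 - ½*2)² = (60 - 1)² = 59² = 3481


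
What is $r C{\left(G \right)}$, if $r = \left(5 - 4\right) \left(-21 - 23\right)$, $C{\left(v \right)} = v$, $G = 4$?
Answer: $-176$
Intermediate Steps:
$r = -44$ ($r = \left(5 - 4\right) \left(-21 - 23\right) = 1 \left(-44\right) = -44$)
$r C{\left(G \right)} = \left(-44\right) 4 = -176$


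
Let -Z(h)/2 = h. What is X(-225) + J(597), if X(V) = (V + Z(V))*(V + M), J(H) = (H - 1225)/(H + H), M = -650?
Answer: -117534689/597 ≈ -1.9688e+5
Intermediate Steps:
Z(h) = -2*h
J(H) = (-1225 + H)/(2*H) (J(H) = (-1225 + H)/((2*H)) = (-1225 + H)*(1/(2*H)) = (-1225 + H)/(2*H))
X(V) = -V*(-650 + V) (X(V) = (V - 2*V)*(V - 650) = (-V)*(-650 + V) = -V*(-650 + V))
X(-225) + J(597) = -225*(650 - 1*(-225)) + (½)*(-1225 + 597)/597 = -225*(650 + 225) + (½)*(1/597)*(-628) = -225*875 - 314/597 = -196875 - 314/597 = -117534689/597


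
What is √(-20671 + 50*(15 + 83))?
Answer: I*√15771 ≈ 125.58*I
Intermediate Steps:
√(-20671 + 50*(15 + 83)) = √(-20671 + 50*98) = √(-20671 + 4900) = √(-15771) = I*√15771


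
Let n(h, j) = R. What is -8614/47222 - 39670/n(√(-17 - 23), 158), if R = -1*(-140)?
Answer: -13389305/47222 ≈ -283.54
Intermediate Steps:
R = 140
n(h, j) = 140
-8614/47222 - 39670/n(√(-17 - 23), 158) = -8614/47222 - 39670/140 = -8614*1/47222 - 39670*1/140 = -4307/23611 - 3967/14 = -13389305/47222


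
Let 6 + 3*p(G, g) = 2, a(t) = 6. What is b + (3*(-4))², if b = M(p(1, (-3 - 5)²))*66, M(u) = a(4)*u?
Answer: -384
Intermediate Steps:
p(G, g) = -4/3 (p(G, g) = -2 + (⅓)*2 = -2 + ⅔ = -4/3)
M(u) = 6*u
b = -528 (b = (6*(-4/3))*66 = -8*66 = -528)
b + (3*(-4))² = -528 + (3*(-4))² = -528 + (-12)² = -528 + 144 = -384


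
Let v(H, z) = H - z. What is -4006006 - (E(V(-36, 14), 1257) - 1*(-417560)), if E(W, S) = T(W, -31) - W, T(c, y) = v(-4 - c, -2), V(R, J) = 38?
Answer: -4423488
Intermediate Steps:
T(c, y) = -2 - c (T(c, y) = (-4 - c) - 1*(-2) = (-4 - c) + 2 = -2 - c)
E(W, S) = -2 - 2*W (E(W, S) = (-2 - W) - W = -2 - 2*W)
-4006006 - (E(V(-36, 14), 1257) - 1*(-417560)) = -4006006 - ((-2 - 2*38) - 1*(-417560)) = -4006006 - ((-2 - 76) + 417560) = -4006006 - (-78 + 417560) = -4006006 - 1*417482 = -4006006 - 417482 = -4423488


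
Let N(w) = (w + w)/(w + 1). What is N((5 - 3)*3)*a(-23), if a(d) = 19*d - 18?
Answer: -780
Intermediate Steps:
N(w) = 2*w/(1 + w) (N(w) = (2*w)/(1 + w) = 2*w/(1 + w))
a(d) = -18 + 19*d
N((5 - 3)*3)*a(-23) = (2*((5 - 3)*3)/(1 + (5 - 3)*3))*(-18 + 19*(-23)) = (2*(2*3)/(1 + 2*3))*(-18 - 437) = (2*6/(1 + 6))*(-455) = (2*6/7)*(-455) = (2*6*(⅐))*(-455) = (12/7)*(-455) = -780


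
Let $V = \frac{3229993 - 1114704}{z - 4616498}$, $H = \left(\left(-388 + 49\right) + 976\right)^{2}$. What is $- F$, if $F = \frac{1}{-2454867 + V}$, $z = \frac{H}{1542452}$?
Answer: $\frac{7120726167327}{17480438946939279137} \approx 4.0735 \cdot 10^{-7}$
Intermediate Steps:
$H = 405769$ ($H = \left(-339 + 976\right)^{2} = 637^{2} = 405769$)
$z = \frac{405769}{1542452} \approx 0.26307$
$V = - \frac{3262731748628}{7120726167327}$ ($V = \frac{3229993 - 1114704}{\frac{405769}{1542452} - 4616498} = \frac{2115289}{- \frac{7120726167327}{1542452}} = 2115289 \left(- \frac{1542452}{7120726167327}\right) = - \frac{3262731748628}{7120726167327} \approx -0.4582$)
$F = - \frac{7120726167327}{17480438946939279137}$ ($F = \frac{1}{-2454867 - \frac{3262731748628}{7120726167327}} = \frac{1}{- \frac{17480438946939279137}{7120726167327}} = - \frac{7120726167327}{17480438946939279137} \approx -4.0735 \cdot 10^{-7}$)
$- F = \left(-1\right) \left(- \frac{7120726167327}{17480438946939279137}\right) = \frac{7120726167327}{17480438946939279137}$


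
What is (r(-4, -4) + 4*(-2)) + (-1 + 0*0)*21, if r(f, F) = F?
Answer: -33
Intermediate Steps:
(r(-4, -4) + 4*(-2)) + (-1 + 0*0)*21 = (-4 + 4*(-2)) + (-1 + 0*0)*21 = (-4 - 8) + (-1 + 0)*21 = -12 - 1*21 = -12 - 21 = -33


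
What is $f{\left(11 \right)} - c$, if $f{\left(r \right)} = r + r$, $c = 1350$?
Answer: $-1328$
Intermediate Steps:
$f{\left(r \right)} = 2 r$
$f{\left(11 \right)} - c = 2 \cdot 11 - 1350 = 22 - 1350 = -1328$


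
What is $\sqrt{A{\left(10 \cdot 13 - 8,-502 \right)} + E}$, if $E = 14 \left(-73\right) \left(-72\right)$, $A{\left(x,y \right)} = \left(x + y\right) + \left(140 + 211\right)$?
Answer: $\sqrt{73555} \approx 271.21$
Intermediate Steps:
$A{\left(x,y \right)} = 351 + x + y$ ($A{\left(x,y \right)} = \left(x + y\right) + 351 = 351 + x + y$)
$E = 73584$ ($E = \left(-1022\right) \left(-72\right) = 73584$)
$\sqrt{A{\left(10 \cdot 13 - 8,-502 \right)} + E} = \sqrt{\left(351 + \left(10 \cdot 13 - 8\right) - 502\right) + 73584} = \sqrt{\left(351 + \left(130 - 8\right) - 502\right) + 73584} = \sqrt{\left(351 + 122 - 502\right) + 73584} = \sqrt{-29 + 73584} = \sqrt{73555}$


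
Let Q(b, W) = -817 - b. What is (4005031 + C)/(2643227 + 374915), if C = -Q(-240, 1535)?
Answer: 2002804/1509071 ≈ 1.3272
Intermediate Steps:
C = 577 (C = -(-817 - 1*(-240)) = -(-817 + 240) = -1*(-577) = 577)
(4005031 + C)/(2643227 + 374915) = (4005031 + 577)/(2643227 + 374915) = 4005608/3018142 = 4005608*(1/3018142) = 2002804/1509071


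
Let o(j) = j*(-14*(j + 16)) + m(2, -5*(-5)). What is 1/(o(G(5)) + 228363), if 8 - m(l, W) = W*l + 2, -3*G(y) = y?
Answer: 9/2057881 ≈ 4.3734e-6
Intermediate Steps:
G(y) = -y/3
m(l, W) = 6 - W*l (m(l, W) = 8 - (W*l + 2) = 8 - (2 + W*l) = 8 + (-2 - W*l) = 6 - W*l)
o(j) = -44 + j*(-224 - 14*j) (o(j) = j*(-14*(j + 16)) + (6 - 1*(-5*(-5))*2) = j*(-14*(16 + j)) + (6 - 1*25*2) = j*(-224 - 14*j) + (6 - 50) = j*(-224 - 14*j) - 44 = -44 + j*(-224 - 14*j))
1/(o(G(5)) + 228363) = 1/((-44 - (-224)*5/3 - 14*(-⅓*5)²) + 228363) = 1/((-44 - 224*(-5/3) - 14*(-5/3)²) + 228363) = 1/((-44 + 1120/3 - 14*25/9) + 228363) = 1/((-44 + 1120/3 - 350/9) + 228363) = 1/(2614/9 + 228363) = 1/(2057881/9) = 9/2057881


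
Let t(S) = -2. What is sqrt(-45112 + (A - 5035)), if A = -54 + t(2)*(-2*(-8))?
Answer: I*sqrt(50233) ≈ 224.13*I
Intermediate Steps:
A = -86 (A = -54 - (-4)*(-8) = -54 - 2*16 = -54 - 32 = -86)
sqrt(-45112 + (A - 5035)) = sqrt(-45112 + (-86 - 5035)) = sqrt(-45112 - 5121) = sqrt(-50233) = I*sqrt(50233)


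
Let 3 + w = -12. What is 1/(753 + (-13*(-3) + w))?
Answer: 1/777 ≈ 0.0012870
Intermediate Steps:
w = -15 (w = -3 - 12 = -15)
1/(753 + (-13*(-3) + w)) = 1/(753 + (-13*(-3) - 15)) = 1/(753 + (39 - 15)) = 1/(753 + 24) = 1/777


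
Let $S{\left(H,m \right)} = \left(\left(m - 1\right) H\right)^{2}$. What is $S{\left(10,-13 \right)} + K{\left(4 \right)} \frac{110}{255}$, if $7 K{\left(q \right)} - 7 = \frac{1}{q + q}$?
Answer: $\frac{9329809}{476} \approx 19600.0$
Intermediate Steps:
$K{\left(q \right)} = 1 + \frac{1}{14 q}$ ($K{\left(q \right)} = 1 + \frac{1}{7 \left(q + q\right)} = 1 + \frac{1}{7 \cdot 2 q} = 1 + \frac{\frac{1}{2} \frac{1}{q}}{7} = 1 + \frac{1}{14 q}$)
$S{\left(H,m \right)} = H^{2} \left(-1 + m\right)^{2}$ ($S{\left(H,m \right)} = \left(\left(-1 + m\right) H\right)^{2} = \left(H \left(-1 + m\right)\right)^{2} = H^{2} \left(-1 + m\right)^{2}$)
$S{\left(10,-13 \right)} + K{\left(4 \right)} \frac{110}{255} = 10^{2} \left(-1 - 13\right)^{2} + \frac{\frac{1}{14} + 4}{4} \cdot \frac{110}{255} = 100 \left(-14\right)^{2} + \frac{1}{4} \cdot \frac{57}{14} \cdot 110 \cdot \frac{1}{255} = 100 \cdot 196 + \frac{57}{56} \cdot \frac{22}{51} = 19600 + \frac{209}{476} = \frac{9329809}{476}$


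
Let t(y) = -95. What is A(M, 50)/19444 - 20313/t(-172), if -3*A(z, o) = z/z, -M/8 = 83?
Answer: 1184897821/5541540 ≈ 213.82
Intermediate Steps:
M = -664 (M = -8*83 = -664)
A(z, o) = -1/3 (A(z, o) = -z/(3*z) = -1/3*1 = -1/3)
A(M, 50)/19444 - 20313/t(-172) = -1/3/19444 - 20313/(-95) = -1/3*1/19444 - 20313*(-1/95) = -1/58332 + 20313/95 = 1184897821/5541540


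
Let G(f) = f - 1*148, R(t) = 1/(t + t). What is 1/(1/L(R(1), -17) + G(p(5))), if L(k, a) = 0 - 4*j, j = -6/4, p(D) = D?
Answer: -6/857 ≈ -0.0070012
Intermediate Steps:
R(t) = 1/(2*t)
j = -3/2 (j = -6*¼ = -3/2 ≈ -1.5000)
G(f) = -148 + f (G(f) = f - 148 = -148 + f)
L(k, a) = 6 (L(k, a) = 0 - 4*(-3/2) = 0 + 6 = 6)
1/(1/L(R(1), -17) + G(p(5))) = 1/(1/6 + (-148 + 5)) = 1/(⅙ - 143) = 1/(-857/6) = -6/857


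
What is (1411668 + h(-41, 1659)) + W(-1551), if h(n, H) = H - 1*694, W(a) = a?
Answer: 1411082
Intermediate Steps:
h(n, H) = -694 + H (h(n, H) = H - 694 = -694 + H)
(1411668 + h(-41, 1659)) + W(-1551) = (1411668 + (-694 + 1659)) - 1551 = (1411668 + 965) - 1551 = 1412633 - 1551 = 1411082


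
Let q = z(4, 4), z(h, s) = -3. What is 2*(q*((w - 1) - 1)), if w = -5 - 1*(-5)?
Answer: 12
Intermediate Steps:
q = -3
w = 0 (w = -5 + 5 = 0)
2*(q*((w - 1) - 1)) = 2*(-3*((0 - 1) - 1)) = 2*(-3*(-1 - 1)) = 2*(-3*(-2)) = 2*6 = 12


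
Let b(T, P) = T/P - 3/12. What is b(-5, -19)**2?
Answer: 1/5776 ≈ 0.00017313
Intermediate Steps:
b(T, P) = -1/4 + T/P (b(T, P) = T/P - 3*1/12 = T/P - 1/4 = -1/4 + T/P)
b(-5, -19)**2 = ((-5 - 1/4*(-19))/(-19))**2 = (-(-5 + 19/4)/19)**2 = (-1/19*(-1/4))**2 = (1/76)**2 = 1/5776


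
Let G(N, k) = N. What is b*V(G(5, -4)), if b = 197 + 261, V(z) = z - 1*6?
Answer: -458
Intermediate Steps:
V(z) = -6 + z (V(z) = z - 6 = -6 + z)
b = 458
b*V(G(5, -4)) = 458*(-6 + 5) = 458*(-1) = -458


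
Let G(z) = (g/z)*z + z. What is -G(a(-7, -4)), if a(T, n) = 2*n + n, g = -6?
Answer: 18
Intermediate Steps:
a(T, n) = 3*n
G(z) = -6 + z (G(z) = (-6/z)*z + z = -6 + z)
-G(a(-7, -4)) = -(-6 + 3*(-4)) = -(-6 - 12) = -1*(-18) = 18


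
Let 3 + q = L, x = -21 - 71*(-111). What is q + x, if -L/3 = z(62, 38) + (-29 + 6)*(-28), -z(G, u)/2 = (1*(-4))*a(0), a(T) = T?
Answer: 5925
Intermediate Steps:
x = 7860 (x = -21 + 7881 = 7860)
z(G, u) = 0 (z(G, u) = -2*1*(-4)*0 = -(-8)*0 = -2*0 = 0)
L = -1932 (L = -3*(0 + (-29 + 6)*(-28)) = -3*(0 - 23*(-28)) = -3*(0 + 644) = -3*644 = -1932)
q = -1935 (q = -3 - 1932 = -1935)
q + x = -1935 + 7860 = 5925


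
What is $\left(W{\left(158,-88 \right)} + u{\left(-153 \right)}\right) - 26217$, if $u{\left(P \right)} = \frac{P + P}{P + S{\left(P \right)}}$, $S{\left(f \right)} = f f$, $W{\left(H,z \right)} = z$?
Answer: $- \frac{1999181}{76} \approx -26305.0$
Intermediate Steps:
$S{\left(f \right)} = f^{2}$
$u{\left(P \right)} = \frac{2 P}{P + P^{2}}$ ($u{\left(P \right)} = \frac{P + P}{P + P^{2}} = \frac{2 P}{P + P^{2}}$)
$\left(W{\left(158,-88 \right)} + u{\left(-153 \right)}\right) - 26217 = \left(-88 + \frac{2}{1 - 153}\right) - 26217 = \left(-88 + \frac{2}{-152}\right) - 26217 = \left(-88 + 2 \left(- \frac{1}{152}\right)\right) - 26217 = \left(-88 - \frac{1}{76}\right) - 26217 = - \frac{6689}{76} - 26217 = - \frac{1999181}{76}$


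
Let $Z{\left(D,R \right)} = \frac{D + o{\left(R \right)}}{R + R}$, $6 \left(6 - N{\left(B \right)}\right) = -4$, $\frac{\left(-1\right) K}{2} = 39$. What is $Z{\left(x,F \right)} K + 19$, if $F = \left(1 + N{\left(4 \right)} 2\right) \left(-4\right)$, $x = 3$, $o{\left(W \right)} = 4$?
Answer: $\frac{4087}{172} \approx 23.762$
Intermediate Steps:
$K = -78$ ($K = \left(-2\right) 39 = -78$)
$N{\left(B \right)} = \frac{20}{3}$ ($N{\left(B \right)} = 6 - - \frac{2}{3} = 6 + \frac{2}{3} = \frac{20}{3}$)
$F = - \frac{172}{3}$ ($F = \left(1 + \frac{20}{3} \cdot 2\right) \left(-4\right) = \left(1 + \frac{40}{3}\right) \left(-4\right) = \frac{43}{3} \left(-4\right) = - \frac{172}{3} \approx -57.333$)
$Z{\left(D,R \right)} = \frac{4 + D}{2 R}$ ($Z{\left(D,R \right)} = \frac{D + 4}{R + R} = \frac{4 + D}{2 R}$)
$Z{\left(x,F \right)} K + 19 = \frac{4 + 3}{2 \left(- \frac{172}{3}\right)} \left(-78\right) + 19 = \frac{1}{2} \left(- \frac{3}{172}\right) 7 \left(-78\right) + 19 = \left(- \frac{21}{344}\right) \left(-78\right) + 19 = \frac{819}{172} + 19 = \frac{4087}{172}$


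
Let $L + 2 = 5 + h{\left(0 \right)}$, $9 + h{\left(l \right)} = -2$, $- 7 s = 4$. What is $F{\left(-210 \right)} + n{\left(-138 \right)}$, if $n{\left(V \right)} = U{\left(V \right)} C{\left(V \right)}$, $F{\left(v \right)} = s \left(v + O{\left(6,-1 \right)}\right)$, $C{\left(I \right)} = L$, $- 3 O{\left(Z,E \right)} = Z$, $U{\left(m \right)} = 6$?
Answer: $\frac{512}{7} \approx 73.143$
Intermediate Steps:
$s = - \frac{4}{7}$ ($s = \left(- \frac{1}{7}\right) 4 = - \frac{4}{7} \approx -0.57143$)
$h{\left(l \right)} = -11$ ($h{\left(l \right)} = -9 - 2 = -11$)
$O{\left(Z,E \right)} = - \frac{Z}{3}$
$L = -8$ ($L = -2 + \left(5 - 11\right) = -2 - 6 = -8$)
$C{\left(I \right)} = -8$
$F{\left(v \right)} = \frac{8}{7} - \frac{4 v}{7}$ ($F{\left(v \right)} = - \frac{4 \left(v - 2\right)}{7} = - \frac{4 \left(-2 + v\right)}{7} = \frac{8}{7} - \frac{4 v}{7}$)
$n{\left(V \right)} = -48$ ($n{\left(V \right)} = 6 \left(-8\right) = -48$)
$F{\left(-210 \right)} + n{\left(-138 \right)} = \left(\frac{8}{7} - -120\right) - 48 = \left(\frac{8}{7} + 120\right) - 48 = \frac{848}{7} - 48 = \frac{512}{7}$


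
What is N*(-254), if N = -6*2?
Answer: 3048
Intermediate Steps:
N = -12
N*(-254) = -12*(-254) = 3048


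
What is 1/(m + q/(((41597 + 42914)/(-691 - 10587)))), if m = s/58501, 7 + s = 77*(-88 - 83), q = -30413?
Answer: 4943978011/20064601768900 ≈ 0.00024640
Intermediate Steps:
s = -13174 (s = -7 + 77*(-88 - 83) = -7 + 77*(-171) = -7 - 13167 = -13174)
m = -13174/58501 ≈ -0.22519
1/(m + q/(((41597 + 42914)/(-691 - 10587)))) = 1/(-13174/58501 - 30413*(-691 - 10587)/(41597 + 42914)) = 1/(-13174/58501 - 30413/(84511/(-11278))) = 1/(-13174/58501 - 30413/(84511*(-1/11278))) = 1/(-13174/58501 - 30413/(-84511/11278)) = 1/(-13174/58501 - 30413*(-11278/84511)) = 1/(-13174/58501 + 342997814/84511) = 1/(20064601768900/4943978011) = 4943978011/20064601768900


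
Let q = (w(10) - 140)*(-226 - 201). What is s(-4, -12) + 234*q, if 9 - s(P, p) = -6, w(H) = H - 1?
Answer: 13089273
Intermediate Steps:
w(H) = -1 + H
s(P, p) = 15 (s(P, p) = 9 - 1*(-6) = 9 + 6 = 15)
q = 55937 (q = ((-1 + 10) - 140)*(-226 - 201) = (9 - 140)*(-427) = -131*(-427) = 55937)
s(-4, -12) + 234*q = 15 + 234*55937 = 15 + 13089258 = 13089273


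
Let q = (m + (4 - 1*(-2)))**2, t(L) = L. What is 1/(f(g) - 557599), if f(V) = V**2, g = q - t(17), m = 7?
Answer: -1/534495 ≈ -1.8709e-6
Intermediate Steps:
q = 169 (q = (7 + (4 - 1*(-2)))**2 = (7 + (4 + 2))**2 = (7 + 6)**2 = 13**2 = 169)
g = 152 (g = 169 - 1*17 = 169 - 17 = 152)
1/(f(g) - 557599) = 1/(152**2 - 557599) = 1/(23104 - 557599) = 1/(-534495) = -1/534495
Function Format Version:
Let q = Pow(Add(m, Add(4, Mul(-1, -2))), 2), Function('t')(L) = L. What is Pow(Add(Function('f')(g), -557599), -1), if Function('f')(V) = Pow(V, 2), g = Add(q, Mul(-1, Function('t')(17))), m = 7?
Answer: Rational(-1, 534495) ≈ -1.8709e-6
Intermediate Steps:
q = 169 (q = Pow(Add(7, Add(4, Mul(-1, -2))), 2) = Pow(Add(7, Add(4, 2)), 2) = Pow(Add(7, 6), 2) = Pow(13, 2) = 169)
g = 152 (g = Add(169, Mul(-1, 17)) = Add(169, -17) = 152)
Pow(Add(Function('f')(g), -557599), -1) = Pow(Add(Pow(152, 2), -557599), -1) = Pow(Add(23104, -557599), -1) = Pow(-534495, -1) = Rational(-1, 534495)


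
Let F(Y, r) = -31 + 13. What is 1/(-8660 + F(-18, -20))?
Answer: -1/8678 ≈ -0.00011523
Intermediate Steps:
F(Y, r) = -18
1/(-8660 + F(-18, -20)) = 1/(-8660 - 18) = 1/(-8678) = -1/8678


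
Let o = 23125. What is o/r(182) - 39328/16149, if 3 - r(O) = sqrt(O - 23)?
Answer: -15016481/32298 - 925*sqrt(159)/6 ≈ -2408.9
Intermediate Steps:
r(O) = 3 - sqrt(-23 + O) (r(O) = 3 - sqrt(O - 23) = 3 - sqrt(-23 + O))
o/r(182) - 39328/16149 = 23125/(3 - sqrt(-23 + 182)) - 39328/16149 = 23125/(3 - sqrt(159)) - 39328*1/16149 = 23125/(3 - sqrt(159)) - 39328/16149 = -39328/16149 + 23125/(3 - sqrt(159))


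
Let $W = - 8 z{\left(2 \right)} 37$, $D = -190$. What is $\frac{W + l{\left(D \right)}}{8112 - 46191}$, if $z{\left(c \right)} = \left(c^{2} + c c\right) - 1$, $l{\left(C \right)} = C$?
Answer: $\frac{754}{12693} \approx 0.059403$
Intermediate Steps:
$z{\left(c \right)} = -1 + 2 c^{2}$ ($z{\left(c \right)} = \left(c^{2} + c^{2}\right) - 1 = 2 c^{2} - 1 = -1 + 2 c^{2}$)
$W = -2072$ ($W = - 8 \left(-1 + 2 \cdot 2^{2}\right) 37 = - 8 \left(-1 + 2 \cdot 4\right) 37 = - 8 \left(-1 + 8\right) 37 = \left(-8\right) 7 \cdot 37 = \left(-56\right) 37 = -2072$)
$\frac{W + l{\left(D \right)}}{8112 - 46191} = \frac{-2072 - 190}{8112 - 46191} = - \frac{2262}{-38079} = \left(-2262\right) \left(- \frac{1}{38079}\right) = \frac{754}{12693}$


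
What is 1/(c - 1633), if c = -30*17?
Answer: -1/2143 ≈ -0.00046664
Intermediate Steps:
c = -510
1/(c - 1633) = 1/(-510 - 1633) = 1/(-2143) = -1/2143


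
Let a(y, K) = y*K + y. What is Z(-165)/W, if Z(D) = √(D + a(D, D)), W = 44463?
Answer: √26895/44463 ≈ 0.0036884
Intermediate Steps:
a(y, K) = y + K*y (a(y, K) = K*y + y = y + K*y)
Z(D) = √(D + D*(1 + D))
Z(-165)/W = √(-165*(2 - 165))/44463 = √(-165*(-163))*(1/44463) = √26895*(1/44463) = √26895/44463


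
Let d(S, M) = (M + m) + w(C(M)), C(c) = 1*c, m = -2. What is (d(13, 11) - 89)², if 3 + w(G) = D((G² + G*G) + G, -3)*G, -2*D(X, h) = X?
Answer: 8696601/4 ≈ 2.1742e+6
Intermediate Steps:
D(X, h) = -X/2
C(c) = c
w(G) = -3 + G*(-G² - G/2) (w(G) = -3 + (-((G² + G*G) + G)/2)*G = -3 + (-((G² + G²) + G)/2)*G = -3 + (-(2*G² + G)/2)*G = -3 + (-(G + 2*G²)/2)*G = -3 + (-G² - G/2)*G = -3 + G*(-G² - G/2))
d(S, M) = -5 + M - M³ - M²/2 (d(S, M) = (M - 2) + (-3 - M³ - M²/2) = (-2 + M) + (-3 - M³ - M²/2) = -5 + M - M³ - M²/2)
(d(13, 11) - 89)² = ((-5 + 11 - 1*11³ - ½*11²) - 89)² = ((-5 + 11 - 1*1331 - ½*121) - 89)² = ((-5 + 11 - 1331 - 121/2) - 89)² = (-2771/2 - 89)² = (-2949/2)² = 8696601/4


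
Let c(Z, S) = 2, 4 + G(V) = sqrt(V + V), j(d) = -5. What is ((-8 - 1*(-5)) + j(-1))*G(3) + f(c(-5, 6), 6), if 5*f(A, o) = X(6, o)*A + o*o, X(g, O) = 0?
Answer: 196/5 - 8*sqrt(6) ≈ 19.604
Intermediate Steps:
G(V) = -4 + sqrt(2)*sqrt(V) (G(V) = -4 + sqrt(V + V) = -4 + sqrt(2*V) = -4 + sqrt(2)*sqrt(V))
f(A, o) = o**2/5 (f(A, o) = (0*A + o*o)/5 = (0 + o**2)/5 = o**2/5)
((-8 - 1*(-5)) + j(-1))*G(3) + f(c(-5, 6), 6) = ((-8 - 1*(-5)) - 5)*(-4 + sqrt(2)*sqrt(3)) + (1/5)*6**2 = ((-8 + 5) - 5)*(-4 + sqrt(6)) + (1/5)*36 = (-3 - 5)*(-4 + sqrt(6)) + 36/5 = -8*(-4 + sqrt(6)) + 36/5 = (32 - 8*sqrt(6)) + 36/5 = 196/5 - 8*sqrt(6)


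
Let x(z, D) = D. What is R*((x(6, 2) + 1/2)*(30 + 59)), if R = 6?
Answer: 1335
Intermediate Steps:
R*((x(6, 2) + 1/2)*(30 + 59)) = 6*((2 + 1/2)*(30 + 59)) = 6*((2 + ½)*89) = 6*((5/2)*89) = 6*(445/2) = 1335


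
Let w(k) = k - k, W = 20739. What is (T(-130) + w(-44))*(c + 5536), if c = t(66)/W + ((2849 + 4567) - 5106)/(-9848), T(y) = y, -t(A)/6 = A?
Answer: -12248252740685/17019806 ≈ -7.1965e+5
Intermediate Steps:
t(A) = -6*A
c = -8634483/34039612 (c = -6*66/20739 + ((2849 + 4567) - 5106)/(-9848) = -396*1/20739 + (7416 - 5106)*(-1/9848) = -132/6913 + 2310*(-1/9848) = -132/6913 - 1155/4924 = -8634483/34039612 ≈ -0.25366)
w(k) = 0
(T(-130) + w(-44))*(c + 5536) = (-130 + 0)*(-8634483/34039612 + 5536) = -130*188434657549/34039612 = -12248252740685/17019806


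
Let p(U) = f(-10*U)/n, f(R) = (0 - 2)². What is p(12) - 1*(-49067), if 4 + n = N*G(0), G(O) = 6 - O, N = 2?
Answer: 98135/2 ≈ 49068.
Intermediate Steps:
f(R) = 4 (f(R) = (-2)² = 4)
n = 8 (n = -4 + 2*(6 - 1*0) = -4 + 2*(6 + 0) = -4 + 2*6 = -4 + 12 = 8)
p(U) = ½ (p(U) = 4/8 = 4*(⅛) = ½)
p(12) - 1*(-49067) = ½ - 1*(-49067) = ½ + 49067 = 98135/2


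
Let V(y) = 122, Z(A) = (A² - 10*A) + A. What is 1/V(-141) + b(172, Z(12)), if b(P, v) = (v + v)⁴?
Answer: 3278610433/122 ≈ 2.6874e+7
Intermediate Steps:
Z(A) = A² - 9*A
b(P, v) = 16*v⁴ (b(P, v) = (2*v)⁴ = 16*v⁴)
1/V(-141) + b(172, Z(12)) = 1/122 + 16*(12*(-9 + 12))⁴ = 1/122 + 16*(12*3)⁴ = 1/122 + 16*36⁴ = 1/122 + 16*1679616 = 1/122 + 26873856 = 3278610433/122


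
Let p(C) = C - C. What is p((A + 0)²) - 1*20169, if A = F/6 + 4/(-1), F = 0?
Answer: -20169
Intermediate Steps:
A = -4 (A = 0/6 + 4/(-1) = 0*(⅙) + 4*(-1) = 0 - 4 = -4)
p(C) = 0
p((A + 0)²) - 1*20169 = 0 - 1*20169 = 0 - 20169 = -20169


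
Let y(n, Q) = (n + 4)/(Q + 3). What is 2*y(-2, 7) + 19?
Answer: 97/5 ≈ 19.400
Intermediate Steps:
y(n, Q) = (4 + n)/(3 + Q)
2*y(-2, 7) + 19 = 2*((4 - 2)/(3 + 7)) + 19 = 2*(2/10) + 19 = 2*((⅒)*2) + 19 = 2*(⅕) + 19 = ⅖ + 19 = 97/5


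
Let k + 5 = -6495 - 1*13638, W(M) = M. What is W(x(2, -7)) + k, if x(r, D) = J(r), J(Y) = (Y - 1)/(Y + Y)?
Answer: -80551/4 ≈ -20138.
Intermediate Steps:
J(Y) = (-1 + Y)/(2*Y) (J(Y) = (-1 + Y)/((2*Y)) = (-1 + Y)*(1/(2*Y)) = (-1 + Y)/(2*Y))
x(r, D) = (-1 + r)/(2*r)
k = -20138 (k = -5 + (-6495 - 1*13638) = -5 + (-6495 - 13638) = -5 - 20133 = -20138)
W(x(2, -7)) + k = (1/2)*(-1 + 2)/2 - 20138 = (1/2)*(1/2)*1 - 20138 = 1/4 - 20138 = -80551/4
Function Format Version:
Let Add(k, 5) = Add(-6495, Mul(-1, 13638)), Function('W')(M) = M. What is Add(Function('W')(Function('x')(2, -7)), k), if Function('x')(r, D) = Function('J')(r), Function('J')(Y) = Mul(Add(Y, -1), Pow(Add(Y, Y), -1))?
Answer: Rational(-80551, 4) ≈ -20138.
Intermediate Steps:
Function('J')(Y) = Mul(Rational(1, 2), Pow(Y, -1), Add(-1, Y)) (Function('J')(Y) = Mul(Add(-1, Y), Pow(Mul(2, Y), -1)) = Mul(Add(-1, Y), Mul(Rational(1, 2), Pow(Y, -1))) = Mul(Rational(1, 2), Pow(Y, -1), Add(-1, Y)))
Function('x')(r, D) = Mul(Rational(1, 2), Pow(r, -1), Add(-1, r))
k = -20138 (k = Add(-5, Add(-6495, Mul(-1, 13638))) = Add(-5, Add(-6495, -13638)) = Add(-5, -20133) = -20138)
Add(Function('W')(Function('x')(2, -7)), k) = Add(Mul(Rational(1, 2), Pow(2, -1), Add(-1, 2)), -20138) = Add(Mul(Rational(1, 2), Rational(1, 2), 1), -20138) = Add(Rational(1, 4), -20138) = Rational(-80551, 4)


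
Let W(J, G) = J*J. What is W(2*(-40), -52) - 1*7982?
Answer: -1582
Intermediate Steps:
W(J, G) = J²
W(2*(-40), -52) - 1*7982 = (2*(-40))² - 1*7982 = (-80)² - 7982 = 6400 - 7982 = -1582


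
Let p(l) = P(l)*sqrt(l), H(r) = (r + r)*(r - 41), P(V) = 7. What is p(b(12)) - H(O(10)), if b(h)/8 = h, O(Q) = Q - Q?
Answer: 28*sqrt(6) ≈ 68.586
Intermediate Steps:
O(Q) = 0
H(r) = 2*r*(-41 + r) (H(r) = (2*r)*(-41 + r) = 2*r*(-41 + r))
b(h) = 8*h
p(l) = 7*sqrt(l)
p(b(12)) - H(O(10)) = 7*sqrt(8*12) - 2*0*(-41 + 0) = 7*sqrt(96) - 2*0*(-41) = 7*(4*sqrt(6)) - 1*0 = 28*sqrt(6) + 0 = 28*sqrt(6)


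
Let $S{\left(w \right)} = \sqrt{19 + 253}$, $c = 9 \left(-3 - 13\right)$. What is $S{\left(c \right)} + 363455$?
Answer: $363455 + 4 \sqrt{17} \approx 3.6347 \cdot 10^{5}$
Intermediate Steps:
$c = -144$ ($c = 9 \left(-16\right) = -144$)
$S{\left(w \right)} = 4 \sqrt{17}$ ($S{\left(w \right)} = \sqrt{272} = 4 \sqrt{17}$)
$S{\left(c \right)} + 363455 = 4 \sqrt{17} + 363455 = 363455 + 4 \sqrt{17}$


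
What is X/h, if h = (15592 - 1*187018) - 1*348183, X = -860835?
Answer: 286945/173203 ≈ 1.6567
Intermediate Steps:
h = -519609 (h = (15592 - 187018) - 348183 = -171426 - 348183 = -519609)
X/h = -860835/(-519609) = -860835*(-1/519609) = 286945/173203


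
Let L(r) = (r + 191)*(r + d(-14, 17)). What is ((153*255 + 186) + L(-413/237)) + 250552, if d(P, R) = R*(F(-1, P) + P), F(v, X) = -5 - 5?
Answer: 11919409171/56169 ≈ 2.1221e+5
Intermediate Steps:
F(v, X) = -10
d(P, R) = R*(-10 + P)
L(r) = (-408 + r)*(191 + r) (L(r) = (r + 191)*(r + 17*(-10 - 14)) = (191 + r)*(r + 17*(-24)) = (191 + r)*(r - 408) = (191 + r)*(-408 + r) = (-408 + r)*(191 + r))
((153*255 + 186) + L(-413/237)) + 250552 = ((153*255 + 186) + (-77928 + (-413/237)² - (-89621)/237)) + 250552 = ((39015 + 186) + (-77928 + (-413*1/237)² - (-89621)/237)) + 250552 = (39201 + (-77928 + (-413/237)² - 217*(-413/237))) + 250552 = (39201 + (-77928 + 170569/56169 + 89621/237)) + 250552 = (39201 - 4355727086/56169) + 250552 = -2153846117/56169 + 250552 = 11919409171/56169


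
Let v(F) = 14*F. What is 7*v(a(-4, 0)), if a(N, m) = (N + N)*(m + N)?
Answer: 3136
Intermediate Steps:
a(N, m) = 2*N*(N + m) (a(N, m) = (2*N)*(N + m) = 2*N*(N + m))
7*v(a(-4, 0)) = 7*(14*(2*(-4)*(-4 + 0))) = 7*(14*(2*(-4)*(-4))) = 7*(14*32) = 7*448 = 3136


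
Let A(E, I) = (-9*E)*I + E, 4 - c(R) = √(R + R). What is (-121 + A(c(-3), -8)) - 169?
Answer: 2 - 73*I*√6 ≈ 2.0 - 178.81*I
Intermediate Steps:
c(R) = 4 - √2*√R (c(R) = 4 - √(R + R) = 4 - √(2*R) = 4 - √2*√R)
A(E, I) = E - 9*E*I (A(E, I) = -9*E*I + E = E - 9*E*I)
(-121 + A(c(-3), -8)) - 169 = (-121 + (4 - √2*√(-3))*(1 - 9*(-8))) - 169 = (-121 + (4 - √2*I*√3)*(1 + 72)) - 169 = (-121 + (4 - I*√6)*73) - 169 = (-121 + (292 - 73*I*√6)) - 169 = (171 - 73*I*√6) - 169 = 2 - 73*I*√6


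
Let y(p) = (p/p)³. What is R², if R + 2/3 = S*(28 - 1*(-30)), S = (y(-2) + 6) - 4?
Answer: 270400/9 ≈ 30044.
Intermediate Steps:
y(p) = 1 (y(p) = 1³ = 1)
S = 3 (S = (1 + 6) - 4 = 7 - 4 = 3)
R = 520/3 (R = -⅔ + 3*(28 - 1*(-30)) = -⅔ + 3*(28 + 30) = -⅔ + 3*58 = -⅔ + 174 = 520/3 ≈ 173.33)
R² = (520/3)² = 270400/9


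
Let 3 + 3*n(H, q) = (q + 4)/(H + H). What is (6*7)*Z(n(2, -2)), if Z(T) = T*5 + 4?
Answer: -7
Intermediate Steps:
n(H, q) = -1 + (4 + q)/(6*H) (n(H, q) = -1 + ((q + 4)/(H + H))/3 = -1 + ((4 + q)/((2*H)))/3 = -1 + ((4 + q)*(1/(2*H)))/3 = -1 + ((4 + q)/(2*H))/3 = -1 + (4 + q)/(6*H))
Z(T) = 4 + 5*T (Z(T) = 5*T + 4 = 4 + 5*T)
(6*7)*Z(n(2, -2)) = (6*7)*(4 + 5*((1/6)*(4 - 2 - 6*2)/2)) = 42*(4 + 5*((1/6)*(1/2)*(4 - 2 - 12))) = 42*(4 + 5*((1/6)*(1/2)*(-10))) = 42*(4 + 5*(-5/6)) = 42*(4 - 25/6) = 42*(-1/6) = -7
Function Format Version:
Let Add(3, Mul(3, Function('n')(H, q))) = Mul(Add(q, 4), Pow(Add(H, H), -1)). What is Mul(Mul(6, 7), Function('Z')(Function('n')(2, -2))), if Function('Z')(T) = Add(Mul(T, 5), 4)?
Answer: -7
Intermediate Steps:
Function('n')(H, q) = Add(-1, Mul(Rational(1, 6), Pow(H, -1), Add(4, q))) (Function('n')(H, q) = Add(-1, Mul(Rational(1, 3), Mul(Add(q, 4), Pow(Add(H, H), -1)))) = Add(-1, Mul(Rational(1, 3), Mul(Add(4, q), Pow(Mul(2, H), -1)))) = Add(-1, Mul(Rational(1, 3), Mul(Add(4, q), Mul(Rational(1, 2), Pow(H, -1))))) = Add(-1, Mul(Rational(1, 3), Mul(Rational(1, 2), Pow(H, -1), Add(4, q)))) = Add(-1, Mul(Rational(1, 6), Pow(H, -1), Add(4, q))))
Function('Z')(T) = Add(4, Mul(5, T)) (Function('Z')(T) = Add(Mul(5, T), 4) = Add(4, Mul(5, T)))
Mul(Mul(6, 7), Function('Z')(Function('n')(2, -2))) = Mul(Mul(6, 7), Add(4, Mul(5, Mul(Rational(1, 6), Pow(2, -1), Add(4, -2, Mul(-6, 2)))))) = Mul(42, Add(4, Mul(5, Mul(Rational(1, 6), Rational(1, 2), Add(4, -2, -12))))) = Mul(42, Add(4, Mul(5, Mul(Rational(1, 6), Rational(1, 2), -10)))) = Mul(42, Add(4, Mul(5, Rational(-5, 6)))) = Mul(42, Add(4, Rational(-25, 6))) = Mul(42, Rational(-1, 6)) = -7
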